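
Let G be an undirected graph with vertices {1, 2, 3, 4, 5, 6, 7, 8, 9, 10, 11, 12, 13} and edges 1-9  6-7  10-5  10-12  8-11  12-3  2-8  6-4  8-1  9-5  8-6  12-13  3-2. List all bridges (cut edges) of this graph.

11-8, 12-13, 4-6, 6-7, 6-8

The edges on the cycle 10-12-3-2-8-1-9-5-10 are not bridges since each lies on that cycle.
But removing 6-4 disconnects 6 from 4; removing 12-13 disconnects 12 from 13; removing 6-7 disconnects 6 from 7; removing 11-8 disconnects 11 from 8 — these are bridges.
In total 5 edges are bridges.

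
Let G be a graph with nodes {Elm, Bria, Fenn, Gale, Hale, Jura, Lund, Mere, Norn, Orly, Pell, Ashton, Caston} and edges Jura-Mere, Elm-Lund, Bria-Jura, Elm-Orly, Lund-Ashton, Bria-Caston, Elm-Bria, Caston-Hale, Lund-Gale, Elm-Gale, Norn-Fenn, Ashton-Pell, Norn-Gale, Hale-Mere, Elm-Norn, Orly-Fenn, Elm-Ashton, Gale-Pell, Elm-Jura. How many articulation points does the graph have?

1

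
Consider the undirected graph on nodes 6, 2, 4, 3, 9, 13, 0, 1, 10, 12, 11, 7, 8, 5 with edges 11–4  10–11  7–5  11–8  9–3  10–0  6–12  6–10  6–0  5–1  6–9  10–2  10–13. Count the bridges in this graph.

The edges on the cycle 6-10-0-6 are not bridges since each lies on that cycle.
But removing 8–11 disconnects 8 from 11; removing 7–5 disconnects 7 from 5; removing 6–12 disconnects 6 from 12; removing 6–9 disconnects 6 from 9 — these are bridges.
In total 10 edges are bridges.

10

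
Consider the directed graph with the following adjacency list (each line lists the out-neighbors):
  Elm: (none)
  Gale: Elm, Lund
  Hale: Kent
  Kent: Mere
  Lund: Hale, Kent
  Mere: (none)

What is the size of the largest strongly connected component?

{Gale} is an SCC by itself.
{Kent} is an SCC by itself.
{Lund} is an SCC by itself.
{Elm} is an SCC by itself.
{Mere} is an SCC by itself.
(and 1 more singleton SCC)
The largest has 1 vertex.

1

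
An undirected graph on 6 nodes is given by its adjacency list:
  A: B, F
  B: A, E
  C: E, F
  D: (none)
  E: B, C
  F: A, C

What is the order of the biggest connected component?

5

D is isolated — a component by itself.
Starting from A we can reach A, B, C, E, F. That is one component of size 5.
The largest has 5 vertices.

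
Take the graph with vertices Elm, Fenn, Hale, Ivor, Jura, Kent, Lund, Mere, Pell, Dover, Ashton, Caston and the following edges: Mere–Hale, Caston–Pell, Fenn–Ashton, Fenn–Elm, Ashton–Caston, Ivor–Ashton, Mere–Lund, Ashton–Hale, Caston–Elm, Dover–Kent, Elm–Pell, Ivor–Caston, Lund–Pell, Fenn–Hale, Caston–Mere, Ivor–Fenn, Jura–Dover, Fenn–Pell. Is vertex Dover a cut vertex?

Yes

Deleting Dover raises the number of components from 2 to 3, so Dover is a cut vertex.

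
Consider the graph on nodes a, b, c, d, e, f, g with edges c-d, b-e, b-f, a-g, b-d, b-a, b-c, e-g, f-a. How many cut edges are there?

0

The edges on the cycle b-c-d-b are not bridges since each lies on that cycle.
Every edge lies on some cycle, so there are no bridges.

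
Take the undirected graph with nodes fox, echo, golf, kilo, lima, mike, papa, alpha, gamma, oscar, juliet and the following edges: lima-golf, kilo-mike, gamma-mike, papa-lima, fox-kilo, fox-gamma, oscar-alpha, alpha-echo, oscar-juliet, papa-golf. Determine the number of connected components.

Starting from golf we can reach golf, lima, papa. That is one component of size 3.
Starting from fox we can reach fox, kilo, mike, gamma. That is one component of size 4.
Starting from echo we can reach echo, alpha, oscar, juliet. That is one component of size 4.
Total: 3 components.

3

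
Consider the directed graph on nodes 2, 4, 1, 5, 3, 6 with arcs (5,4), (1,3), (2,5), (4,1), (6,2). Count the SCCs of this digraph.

6

{2} is an SCC by itself.
{3} is an SCC by itself.
{6} is an SCC by itself.
{4} is an SCC by itself.
{1} is an SCC by itself.
(and 1 more singleton SCC)
That gives 6 strongly connected components.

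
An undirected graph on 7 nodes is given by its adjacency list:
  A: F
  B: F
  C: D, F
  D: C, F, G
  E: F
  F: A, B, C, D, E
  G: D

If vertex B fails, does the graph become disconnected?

Deleting B leaves 1 component (was 1), so B is not a cut vertex.

No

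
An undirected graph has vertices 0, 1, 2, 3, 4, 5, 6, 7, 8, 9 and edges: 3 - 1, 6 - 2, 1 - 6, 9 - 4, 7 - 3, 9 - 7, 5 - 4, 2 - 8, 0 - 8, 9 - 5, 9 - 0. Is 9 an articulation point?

Yes

Deleting 9 raises the number of components from 1 to 2, so 9 is a cut vertex.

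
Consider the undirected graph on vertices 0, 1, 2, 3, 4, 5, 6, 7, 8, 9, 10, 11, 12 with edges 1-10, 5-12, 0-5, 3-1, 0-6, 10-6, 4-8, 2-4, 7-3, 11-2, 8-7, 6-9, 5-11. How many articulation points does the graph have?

Removing 5 increases the component count from 1 to 2, so 5 is a cut vertex.
Removing 6 increases the component count from 1 to 2, so 6 is a cut vertex.
By contrast removing 7 leaves 1 component; it is not a cut vertex. No other vertex is a cut vertex either.

2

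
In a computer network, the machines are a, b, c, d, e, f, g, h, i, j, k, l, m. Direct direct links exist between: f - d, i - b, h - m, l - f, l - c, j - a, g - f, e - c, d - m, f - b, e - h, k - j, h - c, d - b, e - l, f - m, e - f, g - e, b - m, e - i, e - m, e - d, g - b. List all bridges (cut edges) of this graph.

a-j, j-k

The edges on the cycle e-h-m-e are not bridges since each lies on that cycle.
But removing k - j disconnects k from j; removing j - a disconnects j from a — these are bridges.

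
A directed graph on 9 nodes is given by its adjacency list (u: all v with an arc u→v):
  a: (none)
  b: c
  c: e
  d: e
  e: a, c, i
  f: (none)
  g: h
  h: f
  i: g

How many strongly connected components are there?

{c, e} are all mutually reachable — one SCC of size 2.
{h} is an SCC by itself.
{i} is an SCC by itself.
{a} is an SCC by itself.
{f} is an SCC by itself.
(and 3 more singleton SCCs)
That gives 8 strongly connected components.

8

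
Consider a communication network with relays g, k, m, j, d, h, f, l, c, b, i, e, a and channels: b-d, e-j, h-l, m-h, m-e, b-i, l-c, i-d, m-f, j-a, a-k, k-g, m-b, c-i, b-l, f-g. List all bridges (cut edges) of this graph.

The edges on the cycle m-h-l-c-i-d-b-m are not bridges since each lies on that cycle.
Every edge lies on some cycle, so there are no bridges.

none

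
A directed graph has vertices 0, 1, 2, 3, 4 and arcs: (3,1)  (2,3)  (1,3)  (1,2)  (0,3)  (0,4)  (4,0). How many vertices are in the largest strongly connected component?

{1, 2, 3} are all mutually reachable — one SCC of size 3.
{0, 4} are all mutually reachable — one SCC of size 2.
The largest has 3 vertices.

3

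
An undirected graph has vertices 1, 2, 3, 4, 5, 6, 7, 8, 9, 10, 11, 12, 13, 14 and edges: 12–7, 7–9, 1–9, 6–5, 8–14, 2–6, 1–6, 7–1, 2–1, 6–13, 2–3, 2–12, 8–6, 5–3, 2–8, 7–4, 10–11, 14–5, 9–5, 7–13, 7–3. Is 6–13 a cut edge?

No

After removing 6–13, the path 6-1-7-13 still connects them, so the edge is not a bridge.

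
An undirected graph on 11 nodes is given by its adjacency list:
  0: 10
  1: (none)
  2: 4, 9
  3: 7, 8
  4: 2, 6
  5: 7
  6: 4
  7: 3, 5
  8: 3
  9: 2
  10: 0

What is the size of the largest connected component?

1 is isolated — a component by itself.
Starting from 0 we can reach 0, 10. That is one component of size 2.
Starting from 3 we can reach 3, 5, 7, 8. That is one component of size 4.
Starting from 2 we can reach 2, 4, 6, 9. That is one component of size 4.
The largest has 4 vertices.

4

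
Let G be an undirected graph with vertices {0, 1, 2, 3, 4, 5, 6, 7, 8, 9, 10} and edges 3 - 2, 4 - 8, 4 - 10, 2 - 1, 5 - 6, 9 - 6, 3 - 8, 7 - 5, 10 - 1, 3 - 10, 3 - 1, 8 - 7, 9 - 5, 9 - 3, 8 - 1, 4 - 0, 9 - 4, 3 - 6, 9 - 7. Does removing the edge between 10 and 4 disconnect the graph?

No

After removing 10 - 4, the path 10-3-9-4 still connects them, so the edge is not a bridge.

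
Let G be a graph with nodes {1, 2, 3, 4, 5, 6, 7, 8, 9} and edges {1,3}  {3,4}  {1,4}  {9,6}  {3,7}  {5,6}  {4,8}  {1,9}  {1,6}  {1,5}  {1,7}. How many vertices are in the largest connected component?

2 is isolated — a component by itself.
Starting from 1 we can reach 1, 3, 4, 5, 6, 7, 8, 9. That is one component of size 8.
The largest has 8 vertices.

8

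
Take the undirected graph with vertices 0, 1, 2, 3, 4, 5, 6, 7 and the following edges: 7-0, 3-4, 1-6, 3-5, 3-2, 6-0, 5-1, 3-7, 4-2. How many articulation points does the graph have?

1

Removing 3 increases the component count from 1 to 2, so 3 is a cut vertex.
By contrast removing 5 leaves 1 component; it is not a cut vertex. No other vertex is a cut vertex either.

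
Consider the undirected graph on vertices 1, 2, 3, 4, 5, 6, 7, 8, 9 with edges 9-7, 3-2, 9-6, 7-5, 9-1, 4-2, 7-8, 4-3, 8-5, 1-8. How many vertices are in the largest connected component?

Starting from 2 we can reach 2, 3, 4. That is one component of size 3.
Starting from 1 we can reach 1, 5, 6, 7, 8, 9. That is one component of size 6.
The largest has 6 vertices.

6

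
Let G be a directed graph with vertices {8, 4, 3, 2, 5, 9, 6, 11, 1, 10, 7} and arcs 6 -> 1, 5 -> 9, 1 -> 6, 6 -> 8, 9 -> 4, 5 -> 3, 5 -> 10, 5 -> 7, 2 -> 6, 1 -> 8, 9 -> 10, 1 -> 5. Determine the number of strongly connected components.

10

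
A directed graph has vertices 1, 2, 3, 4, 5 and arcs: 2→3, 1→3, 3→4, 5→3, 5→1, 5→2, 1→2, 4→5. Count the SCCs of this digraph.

1

{1, 2, 3, 4, 5} are all mutually reachable — one SCC of size 5.
That gives 1 strongly connected component.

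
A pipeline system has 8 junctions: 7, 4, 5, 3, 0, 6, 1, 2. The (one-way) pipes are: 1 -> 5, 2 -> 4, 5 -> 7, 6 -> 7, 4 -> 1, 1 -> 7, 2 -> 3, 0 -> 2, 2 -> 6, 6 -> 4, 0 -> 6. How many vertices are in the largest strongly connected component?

{0} is an SCC by itself.
{4} is an SCC by itself.
{6} is an SCC by itself.
{2} is an SCC by itself.
{1} is an SCC by itself.
(and 3 more singleton SCCs)
The largest has 1 vertex.

1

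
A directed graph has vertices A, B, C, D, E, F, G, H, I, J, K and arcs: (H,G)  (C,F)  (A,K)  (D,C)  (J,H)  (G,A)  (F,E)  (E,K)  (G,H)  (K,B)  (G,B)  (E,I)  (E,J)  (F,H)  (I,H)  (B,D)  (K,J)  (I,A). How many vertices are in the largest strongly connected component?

{A, B, C, D, E, F, G, H, I, J, K} are all mutually reachable — one SCC of size 11.
The largest has 11 vertices.

11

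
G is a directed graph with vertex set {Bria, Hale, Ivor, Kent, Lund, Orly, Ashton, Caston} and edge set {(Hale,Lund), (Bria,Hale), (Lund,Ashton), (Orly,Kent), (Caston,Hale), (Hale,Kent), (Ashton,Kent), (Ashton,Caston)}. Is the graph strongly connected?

No

There is no directed path from Kent to Orly, so the graph is not strongly connected.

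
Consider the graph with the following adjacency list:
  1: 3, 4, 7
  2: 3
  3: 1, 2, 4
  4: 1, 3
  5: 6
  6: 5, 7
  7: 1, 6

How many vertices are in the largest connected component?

7

Starting from 1 we can reach 1, 2, 3, 4, 5, 6, 7. That is one component of size 7.
The largest has 7 vertices.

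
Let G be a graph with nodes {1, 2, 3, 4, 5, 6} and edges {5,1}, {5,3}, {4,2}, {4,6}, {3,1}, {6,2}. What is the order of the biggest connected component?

Starting from 1 we can reach 1, 3, 5. That is one component of size 3.
Starting from 2 we can reach 2, 4, 6. That is one component of size 3.
The largest has 3 vertices.

3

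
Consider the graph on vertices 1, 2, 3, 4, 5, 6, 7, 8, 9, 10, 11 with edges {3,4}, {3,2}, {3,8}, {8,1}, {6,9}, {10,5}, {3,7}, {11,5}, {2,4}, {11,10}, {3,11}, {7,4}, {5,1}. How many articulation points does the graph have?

Removing 3 increases the component count from 2 to 3, so 3 is a cut vertex.
By contrast removing 4 leaves 2 components; it is not a cut vertex. No other vertex is a cut vertex either.

1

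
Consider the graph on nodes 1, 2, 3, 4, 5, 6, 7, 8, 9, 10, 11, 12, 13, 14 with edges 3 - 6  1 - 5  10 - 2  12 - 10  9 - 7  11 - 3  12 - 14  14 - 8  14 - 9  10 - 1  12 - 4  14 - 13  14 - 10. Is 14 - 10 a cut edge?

After removing 14 - 10, the path 14-12-10 still connects them, so the edge is not a bridge.

No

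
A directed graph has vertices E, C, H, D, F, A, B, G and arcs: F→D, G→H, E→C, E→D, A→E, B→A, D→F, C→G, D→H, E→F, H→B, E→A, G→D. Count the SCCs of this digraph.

1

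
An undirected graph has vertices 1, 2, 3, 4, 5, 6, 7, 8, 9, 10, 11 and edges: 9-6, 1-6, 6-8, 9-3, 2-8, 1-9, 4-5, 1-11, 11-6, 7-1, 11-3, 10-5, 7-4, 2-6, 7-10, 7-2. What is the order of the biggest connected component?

11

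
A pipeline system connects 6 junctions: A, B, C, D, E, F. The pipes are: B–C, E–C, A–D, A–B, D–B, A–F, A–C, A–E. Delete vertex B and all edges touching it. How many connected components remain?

1

With B gone, the remaining components are: {A, C, D, E, F}.
That is 1 component.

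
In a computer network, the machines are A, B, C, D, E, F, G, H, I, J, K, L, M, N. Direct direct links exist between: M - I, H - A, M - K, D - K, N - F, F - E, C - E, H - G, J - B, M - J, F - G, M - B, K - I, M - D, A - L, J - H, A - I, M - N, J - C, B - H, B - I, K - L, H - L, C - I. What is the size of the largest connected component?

Starting from A we can reach A, B, C, D, E, F, G, H, I, J, K, L, M, N. That is one component of size 14.
The largest has 14 vertices.

14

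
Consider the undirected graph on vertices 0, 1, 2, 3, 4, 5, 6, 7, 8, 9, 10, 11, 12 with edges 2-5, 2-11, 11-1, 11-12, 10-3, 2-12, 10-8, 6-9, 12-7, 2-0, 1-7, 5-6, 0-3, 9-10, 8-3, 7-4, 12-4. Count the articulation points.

1

Removing 2 increases the component count from 1 to 2, so 2 is a cut vertex.
By contrast removing 11 leaves 1 component; it is not a cut vertex. No other vertex is a cut vertex either.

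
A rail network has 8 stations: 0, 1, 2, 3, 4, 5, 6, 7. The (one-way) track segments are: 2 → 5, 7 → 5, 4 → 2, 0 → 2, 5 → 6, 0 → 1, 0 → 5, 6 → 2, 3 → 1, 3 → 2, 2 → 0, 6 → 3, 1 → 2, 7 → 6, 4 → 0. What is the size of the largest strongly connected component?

6

{0, 1, 2, 3, 5, 6} are all mutually reachable — one SCC of size 6.
{4} is an SCC by itself.
{7} is an SCC by itself.
The largest has 6 vertices.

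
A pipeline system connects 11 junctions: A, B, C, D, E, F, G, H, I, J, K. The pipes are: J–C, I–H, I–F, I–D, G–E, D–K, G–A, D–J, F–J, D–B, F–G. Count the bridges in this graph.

7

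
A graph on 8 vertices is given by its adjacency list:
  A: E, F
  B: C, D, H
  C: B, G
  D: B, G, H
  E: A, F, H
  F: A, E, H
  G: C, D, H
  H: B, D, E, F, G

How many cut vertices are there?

Removing H increases the component count from 1 to 2, so H is a cut vertex.
By contrast removing E leaves 1 component; it is not a cut vertex. No other vertex is a cut vertex either.

1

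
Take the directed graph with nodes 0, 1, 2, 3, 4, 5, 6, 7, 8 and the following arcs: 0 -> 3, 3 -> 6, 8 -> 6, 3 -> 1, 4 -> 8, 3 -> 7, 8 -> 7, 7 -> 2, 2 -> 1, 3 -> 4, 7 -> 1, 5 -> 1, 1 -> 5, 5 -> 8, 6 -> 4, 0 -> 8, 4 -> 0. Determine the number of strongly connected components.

1

{0, 1, 2, 3, 4, 5, 6, 7, 8} are all mutually reachable — one SCC of size 9.
That gives 1 strongly connected component.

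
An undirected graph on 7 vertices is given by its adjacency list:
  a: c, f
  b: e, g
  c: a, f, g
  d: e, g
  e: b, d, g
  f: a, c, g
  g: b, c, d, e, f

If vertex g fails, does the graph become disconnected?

Deleting g raises the number of components from 1 to 2, so g is a cut vertex.

Yes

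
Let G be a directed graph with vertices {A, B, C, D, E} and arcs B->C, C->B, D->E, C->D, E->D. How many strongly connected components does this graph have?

{B, C} are all mutually reachable — one SCC of size 2.
{D, E} are all mutually reachable — one SCC of size 2.
{A} is an SCC by itself.
That gives 3 strongly connected components.

3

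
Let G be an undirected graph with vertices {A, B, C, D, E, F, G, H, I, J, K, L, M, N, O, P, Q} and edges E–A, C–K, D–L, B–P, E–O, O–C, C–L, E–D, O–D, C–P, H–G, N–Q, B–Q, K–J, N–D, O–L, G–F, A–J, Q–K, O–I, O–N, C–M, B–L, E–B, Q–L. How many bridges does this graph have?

The edges on the cycle E-O-N-D-E are not bridges since each lies on that cycle.
But removing C–M disconnects C from M; removing I–O disconnects I from O; removing H–G disconnects H from G; removing F–G disconnects F from G — these are bridges.
That makes 4 bridges.

4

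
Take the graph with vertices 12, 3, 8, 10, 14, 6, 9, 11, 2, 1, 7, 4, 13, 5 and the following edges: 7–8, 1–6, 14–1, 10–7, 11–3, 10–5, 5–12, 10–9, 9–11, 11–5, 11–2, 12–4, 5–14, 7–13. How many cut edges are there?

10

The edges on the cycle 10-9-11-5-10 are not bridges since each lies on that cycle.
But removing 5–12 disconnects 5 from 12; removing 4–12 disconnects 4 from 12; removing 11–3 disconnects 11 from 3; removing 7–8 disconnects 7 from 8 — these are bridges.
In total 10 edges are bridges.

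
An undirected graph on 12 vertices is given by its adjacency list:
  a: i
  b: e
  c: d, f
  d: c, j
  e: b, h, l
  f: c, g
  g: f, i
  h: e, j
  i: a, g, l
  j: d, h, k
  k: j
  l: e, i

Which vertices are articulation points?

e, i, j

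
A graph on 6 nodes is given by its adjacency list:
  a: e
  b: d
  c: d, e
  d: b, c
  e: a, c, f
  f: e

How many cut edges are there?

removing e-f disconnects e from f; removing e-a disconnects e from a; removing e-c disconnects e from c; removing d-c disconnects d from c — these are bridges.
In total 5 edges are bridges.

5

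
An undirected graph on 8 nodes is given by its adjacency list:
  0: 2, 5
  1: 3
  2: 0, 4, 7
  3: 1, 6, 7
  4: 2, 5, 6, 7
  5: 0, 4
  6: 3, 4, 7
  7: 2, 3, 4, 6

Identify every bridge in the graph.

1-3

The edges on the cycle 7-4-2-7 are not bridges since each lies on that cycle.
But removing 1-3 disconnects 1 from 3 — this is a bridge.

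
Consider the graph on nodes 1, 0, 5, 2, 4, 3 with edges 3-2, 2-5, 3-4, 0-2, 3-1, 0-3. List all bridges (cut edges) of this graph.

The edges on the cycle 0-3-2-0 are not bridges since each lies on that cycle.
But removing 3-1 disconnects 3 from 1; removing 3-4 disconnects 3 from 4; removing 2-5 disconnects 2 from 5 — these are bridges.

1-3, 2-5, 3-4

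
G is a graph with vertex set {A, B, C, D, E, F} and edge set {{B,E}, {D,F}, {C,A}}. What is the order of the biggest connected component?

2

Starting from B we can reach B, E. That is one component of size 2.
Starting from A we can reach A, C. That is one component of size 2.
Starting from D we can reach D, F. That is one component of size 2.
The largest has 2 vertices.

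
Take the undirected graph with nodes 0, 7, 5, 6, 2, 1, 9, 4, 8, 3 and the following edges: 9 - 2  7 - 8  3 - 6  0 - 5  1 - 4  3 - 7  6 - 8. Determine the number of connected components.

Starting from 1 we can reach 1, 4. That is one component of size 2.
Starting from 2 we can reach 2, 9. That is one component of size 2.
Starting from 0 we can reach 0, 5. That is one component of size 2.
Starting from 3 we can reach 3, 6, 7, 8. That is one component of size 4.
Total: 4 components.

4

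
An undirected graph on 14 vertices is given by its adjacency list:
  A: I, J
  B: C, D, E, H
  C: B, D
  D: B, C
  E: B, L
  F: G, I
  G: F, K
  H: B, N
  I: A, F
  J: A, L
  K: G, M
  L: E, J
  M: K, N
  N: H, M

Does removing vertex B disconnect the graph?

Deleting B raises the number of components from 1 to 2, so B is a cut vertex.

Yes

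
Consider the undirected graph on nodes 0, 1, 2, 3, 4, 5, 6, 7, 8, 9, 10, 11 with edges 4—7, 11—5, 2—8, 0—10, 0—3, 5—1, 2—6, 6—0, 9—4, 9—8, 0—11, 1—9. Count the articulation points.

3

Removing 0 increases the component count from 1 to 3, so 0 is a cut vertex.
Removing 4 increases the component count from 1 to 2, so 4 is a cut vertex.
Removing 9 increases the component count from 1 to 2, so 9 is a cut vertex.
By contrast removing 5 leaves 1 component; it is not a cut vertex. No other vertex is a cut vertex either.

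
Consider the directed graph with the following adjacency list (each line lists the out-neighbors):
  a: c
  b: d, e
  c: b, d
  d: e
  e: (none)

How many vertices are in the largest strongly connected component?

{e} is an SCC by itself.
{c} is an SCC by itself.
{b} is an SCC by itself.
{a} is an SCC by itself.
{d} is an SCC by itself.
The largest has 1 vertex.

1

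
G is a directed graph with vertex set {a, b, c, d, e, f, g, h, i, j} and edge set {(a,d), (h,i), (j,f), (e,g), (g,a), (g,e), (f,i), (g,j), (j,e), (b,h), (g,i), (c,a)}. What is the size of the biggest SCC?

{e, g, j} are all mutually reachable — one SCC of size 3.
{i} is an SCC by itself.
{d} is an SCC by itself.
{a} is an SCC by itself.
{f} is an SCC by itself.
(and 3 more singleton SCCs)
The largest has 3 vertices.

3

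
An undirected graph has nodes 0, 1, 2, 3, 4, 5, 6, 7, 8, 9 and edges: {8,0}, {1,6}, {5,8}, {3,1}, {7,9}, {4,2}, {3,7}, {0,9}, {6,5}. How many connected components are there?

Starting from 2 we can reach 2, 4. That is one component of size 2.
Starting from 0 we can reach 0, 1, 3, 5, 6, 7, 8, 9. That is one component of size 8.
Total: 2 components.

2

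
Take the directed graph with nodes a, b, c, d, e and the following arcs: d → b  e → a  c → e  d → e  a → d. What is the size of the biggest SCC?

{a, d, e} are all mutually reachable — one SCC of size 3.
{b} is an SCC by itself.
{c} is an SCC by itself.
The largest has 3 vertices.

3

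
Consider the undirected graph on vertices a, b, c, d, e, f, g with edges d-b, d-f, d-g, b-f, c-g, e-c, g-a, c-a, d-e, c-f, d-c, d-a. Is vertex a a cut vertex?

Deleting a leaves 1 component (was 1) (its neighbors c, d, g remain connected to each other), so a is not a cut vertex.

No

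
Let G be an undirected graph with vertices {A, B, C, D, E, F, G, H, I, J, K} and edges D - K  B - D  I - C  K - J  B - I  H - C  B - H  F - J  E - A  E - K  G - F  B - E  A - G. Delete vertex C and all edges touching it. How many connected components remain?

With C gone, the remaining components are: {A, B, D, E, F, G, H, I, J, K}.
That is 1 component.

1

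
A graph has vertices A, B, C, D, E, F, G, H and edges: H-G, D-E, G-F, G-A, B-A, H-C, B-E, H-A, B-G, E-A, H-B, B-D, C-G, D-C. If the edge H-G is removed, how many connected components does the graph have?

H and G are still connected via H-B-G, so the component count stays at 1.

1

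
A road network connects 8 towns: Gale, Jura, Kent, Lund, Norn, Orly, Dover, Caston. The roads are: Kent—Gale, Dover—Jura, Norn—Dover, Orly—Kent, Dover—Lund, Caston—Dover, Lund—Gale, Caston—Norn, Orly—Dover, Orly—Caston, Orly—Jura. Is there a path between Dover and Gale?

From Dover we can reach Gale, Jura, Kent, Lund, Norn, Orly, Dover, Caston, which includes Gale.

Yes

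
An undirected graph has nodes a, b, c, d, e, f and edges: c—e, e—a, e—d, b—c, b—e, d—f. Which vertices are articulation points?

d, e

Removing d increases the component count from 1 to 2, so d is a cut vertex.
Removing e increases the component count from 1 to 3, so e is a cut vertex.
By contrast removing c leaves 1 component; it is not a cut vertex. No other vertex is a cut vertex either.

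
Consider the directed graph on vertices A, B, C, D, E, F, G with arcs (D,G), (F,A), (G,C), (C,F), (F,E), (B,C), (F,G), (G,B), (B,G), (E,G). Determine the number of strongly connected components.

3

{B, C, E, F, G} are all mutually reachable — one SCC of size 5.
{A} is an SCC by itself.
{D} is an SCC by itself.
That gives 3 strongly connected components.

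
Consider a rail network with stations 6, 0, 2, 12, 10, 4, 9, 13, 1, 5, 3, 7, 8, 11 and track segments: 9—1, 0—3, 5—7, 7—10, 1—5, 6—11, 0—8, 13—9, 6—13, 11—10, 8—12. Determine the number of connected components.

4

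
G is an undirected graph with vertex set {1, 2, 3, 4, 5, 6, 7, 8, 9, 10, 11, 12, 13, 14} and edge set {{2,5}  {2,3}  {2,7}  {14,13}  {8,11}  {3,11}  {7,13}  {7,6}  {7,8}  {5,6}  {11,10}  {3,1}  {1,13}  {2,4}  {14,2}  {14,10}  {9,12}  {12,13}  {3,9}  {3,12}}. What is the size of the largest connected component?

14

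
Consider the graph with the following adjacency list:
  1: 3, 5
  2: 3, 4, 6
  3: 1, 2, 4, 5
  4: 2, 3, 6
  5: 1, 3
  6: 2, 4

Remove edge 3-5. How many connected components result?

1

3 and 5 are still connected via 3-1-5, so the component count stays at 1.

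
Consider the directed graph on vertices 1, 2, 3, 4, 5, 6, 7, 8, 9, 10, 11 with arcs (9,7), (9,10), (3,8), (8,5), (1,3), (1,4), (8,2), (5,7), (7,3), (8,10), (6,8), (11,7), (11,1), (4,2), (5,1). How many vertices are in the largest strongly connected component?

5

{1, 3, 5, 7, 8} are all mutually reachable — one SCC of size 5.
{10} is an SCC by itself.
{11} is an SCC by itself.
{4} is an SCC by itself.
{9} is an SCC by itself.
(and 2 more singleton SCCs)
The largest has 5 vertices.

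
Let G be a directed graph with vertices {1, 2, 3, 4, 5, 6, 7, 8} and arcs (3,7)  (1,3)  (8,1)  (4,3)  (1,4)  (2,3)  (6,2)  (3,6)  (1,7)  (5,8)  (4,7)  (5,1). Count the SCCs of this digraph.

6

{2, 3, 6} are all mutually reachable — one SCC of size 3.
{1} is an SCC by itself.
{8} is an SCC by itself.
{5} is an SCC by itself.
{7} is an SCC by itself.
(and 1 more singleton SCC)
That gives 6 strongly connected components.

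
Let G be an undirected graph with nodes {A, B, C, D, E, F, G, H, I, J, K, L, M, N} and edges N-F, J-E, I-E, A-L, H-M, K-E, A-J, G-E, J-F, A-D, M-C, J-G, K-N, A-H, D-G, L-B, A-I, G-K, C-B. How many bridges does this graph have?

0

The edges on the cycle A-D-G-K-N-F-J-A are not bridges since each lies on that cycle.
Every edge lies on some cycle, so there are no bridges.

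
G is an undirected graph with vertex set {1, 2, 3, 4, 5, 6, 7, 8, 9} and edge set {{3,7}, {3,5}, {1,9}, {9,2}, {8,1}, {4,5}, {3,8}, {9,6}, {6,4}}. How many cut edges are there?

2

The edges on the cycle 3-8-1-9-6-4-5-3 are not bridges since each lies on that cycle.
But removing 3—7 disconnects 3 from 7; removing 2—9 disconnects 2 from 9 — these are bridges.
That makes 2 bridges.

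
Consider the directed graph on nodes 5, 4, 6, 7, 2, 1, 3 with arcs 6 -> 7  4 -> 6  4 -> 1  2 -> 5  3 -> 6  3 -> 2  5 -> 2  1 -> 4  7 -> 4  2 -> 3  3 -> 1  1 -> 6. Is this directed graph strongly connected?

There is no directed path from 7 to 5, so the graph is not strongly connected.

No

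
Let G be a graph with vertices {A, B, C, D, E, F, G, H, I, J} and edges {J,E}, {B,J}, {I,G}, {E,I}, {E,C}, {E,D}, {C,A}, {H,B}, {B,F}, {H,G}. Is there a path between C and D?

From C we can reach A, B, C, D, E, F, G, H, I, J, which includes D.

Yes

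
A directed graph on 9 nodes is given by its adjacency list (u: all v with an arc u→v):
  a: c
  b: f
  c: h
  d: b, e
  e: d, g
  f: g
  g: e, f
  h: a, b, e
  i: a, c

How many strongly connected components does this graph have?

3

{b, d, e, f, g} are all mutually reachable — one SCC of size 5.
{a, c, h} are all mutually reachable — one SCC of size 3.
{i} is an SCC by itself.
That gives 3 strongly connected components.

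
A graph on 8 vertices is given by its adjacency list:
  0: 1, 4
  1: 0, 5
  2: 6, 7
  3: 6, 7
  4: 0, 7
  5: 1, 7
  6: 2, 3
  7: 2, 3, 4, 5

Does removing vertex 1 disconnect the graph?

No

Deleting 1 leaves 1 component (was 1) (its neighbors 0, 5 remain connected to each other), so 1 is not a cut vertex.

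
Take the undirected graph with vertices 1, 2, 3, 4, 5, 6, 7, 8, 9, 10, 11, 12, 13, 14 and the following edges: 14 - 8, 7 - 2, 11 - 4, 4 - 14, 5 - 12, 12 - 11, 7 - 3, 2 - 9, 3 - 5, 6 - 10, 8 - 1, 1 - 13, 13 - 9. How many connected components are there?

2

Starting from 6 we can reach 6, 10. That is one component of size 2.
Starting from 1 we can reach 1, 2, 3, 4, 5, 7, 8, 9, 11, 12, 13, 14. That is one component of size 12.
Total: 2 components.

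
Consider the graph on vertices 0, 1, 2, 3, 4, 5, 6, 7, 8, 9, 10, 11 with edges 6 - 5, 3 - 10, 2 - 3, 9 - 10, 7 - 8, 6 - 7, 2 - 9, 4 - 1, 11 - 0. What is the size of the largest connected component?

4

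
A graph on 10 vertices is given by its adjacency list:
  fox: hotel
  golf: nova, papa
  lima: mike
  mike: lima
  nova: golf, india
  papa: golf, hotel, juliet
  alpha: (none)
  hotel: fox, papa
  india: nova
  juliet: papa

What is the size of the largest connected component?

alpha is isolated — a component by itself.
Starting from lima we can reach lima, mike. That is one component of size 2.
Starting from fox we can reach fox, golf, nova, papa, hotel, india, juliet. That is one component of size 7.
The largest has 7 vertices.

7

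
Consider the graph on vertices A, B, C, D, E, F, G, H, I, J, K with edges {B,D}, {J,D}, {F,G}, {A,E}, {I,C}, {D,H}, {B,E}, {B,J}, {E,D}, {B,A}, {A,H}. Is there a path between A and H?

Yes

From A we can reach A, B, D, E, H, J, which includes H.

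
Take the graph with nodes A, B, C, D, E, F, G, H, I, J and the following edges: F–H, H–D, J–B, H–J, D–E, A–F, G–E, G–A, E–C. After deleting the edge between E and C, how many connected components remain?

3

Before removal there are 2 components.
E–C is a bridge — removing it separates E's side from C's side.
After removal: 3 components.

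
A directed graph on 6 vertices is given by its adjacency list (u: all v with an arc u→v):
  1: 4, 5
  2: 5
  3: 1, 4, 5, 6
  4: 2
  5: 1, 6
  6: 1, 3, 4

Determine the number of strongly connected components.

{1, 2, 3, 4, 5, 6} are all mutually reachable — one SCC of size 6.
That gives 1 strongly connected component.

1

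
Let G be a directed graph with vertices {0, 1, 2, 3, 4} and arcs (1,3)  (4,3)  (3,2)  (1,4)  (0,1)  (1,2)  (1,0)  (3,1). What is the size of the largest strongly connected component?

4

{0, 1, 3, 4} are all mutually reachable — one SCC of size 4.
{2} is an SCC by itself.
The largest has 4 vertices.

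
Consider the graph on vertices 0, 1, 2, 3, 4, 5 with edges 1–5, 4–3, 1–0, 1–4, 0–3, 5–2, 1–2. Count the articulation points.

1

Removing 1 increases the component count from 1 to 2, so 1 is a cut vertex.
By contrast removing 5 leaves 1 component; it is not a cut vertex. No other vertex is a cut vertex either.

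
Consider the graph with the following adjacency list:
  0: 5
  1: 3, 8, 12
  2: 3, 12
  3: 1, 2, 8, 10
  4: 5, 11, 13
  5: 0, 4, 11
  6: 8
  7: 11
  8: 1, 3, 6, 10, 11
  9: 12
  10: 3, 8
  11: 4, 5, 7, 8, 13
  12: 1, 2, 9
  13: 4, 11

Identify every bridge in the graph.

The edges on the cycle 8-3-10-8 are not bridges since each lies on that cycle.
But removing 11-7 disconnects 11 from 7; removing 12-9 disconnects 12 from 9; removing 8-11 disconnects 8 from 11; removing 0-5 disconnects 0 from 5 — these are bridges.
In total 5 edges are bridges.

0-5, 11-7, 11-8, 12-9, 6-8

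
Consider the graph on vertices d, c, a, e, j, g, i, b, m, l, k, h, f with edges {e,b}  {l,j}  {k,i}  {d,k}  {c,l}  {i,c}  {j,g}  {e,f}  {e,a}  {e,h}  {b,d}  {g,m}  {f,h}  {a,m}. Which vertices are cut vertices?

Removing e increases the component count from 1 to 2, so e is a cut vertex.
By contrast removing b leaves 1 component; it is not a cut vertex. No other vertex is a cut vertex either.

e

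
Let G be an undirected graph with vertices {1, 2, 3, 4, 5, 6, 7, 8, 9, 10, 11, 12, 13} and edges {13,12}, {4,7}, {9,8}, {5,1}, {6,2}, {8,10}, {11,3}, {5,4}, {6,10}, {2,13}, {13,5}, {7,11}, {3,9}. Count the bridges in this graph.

The edges on the cycle 6-2-13-5-4-7-11-3-9-8-10-6 are not bridges since each lies on that cycle.
But removing 5 - 1 disconnects 5 from 1; removing 13 - 12 disconnects 13 from 12 — these are bridges.
That makes 2 bridges.

2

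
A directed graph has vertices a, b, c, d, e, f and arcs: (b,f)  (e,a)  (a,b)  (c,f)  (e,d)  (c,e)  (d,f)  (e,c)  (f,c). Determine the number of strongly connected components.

1

{a, b, c, d, e, f} are all mutually reachable — one SCC of size 6.
That gives 1 strongly connected component.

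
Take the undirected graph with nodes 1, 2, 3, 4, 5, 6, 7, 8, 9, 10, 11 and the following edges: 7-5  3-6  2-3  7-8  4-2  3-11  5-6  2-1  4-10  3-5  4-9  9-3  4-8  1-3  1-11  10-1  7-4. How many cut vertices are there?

Removing 7, for instance, still leaves 1 component. No single vertex removal increases the component count — the graph has no articulation points.

0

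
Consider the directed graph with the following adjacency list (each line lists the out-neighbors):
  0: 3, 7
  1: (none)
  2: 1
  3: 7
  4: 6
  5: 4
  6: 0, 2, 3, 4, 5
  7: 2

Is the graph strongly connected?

No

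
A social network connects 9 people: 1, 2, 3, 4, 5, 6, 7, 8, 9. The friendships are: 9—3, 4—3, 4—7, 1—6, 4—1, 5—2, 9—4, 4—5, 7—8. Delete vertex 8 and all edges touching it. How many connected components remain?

With 8 gone, the remaining components are: {1, 2, 3, 4, 5, 6, 7, 9}.
That is 1 component.

1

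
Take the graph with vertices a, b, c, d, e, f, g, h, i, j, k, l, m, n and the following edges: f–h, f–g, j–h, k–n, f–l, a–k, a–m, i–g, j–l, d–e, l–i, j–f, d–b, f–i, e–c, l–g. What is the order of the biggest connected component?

Starting from b we can reach b, c, d, e. That is one component of size 4.
Starting from a we can reach a, k, m, n. That is one component of size 4.
Starting from f we can reach f, g, h, i, j, l. That is one component of size 6.
The largest has 6 vertices.

6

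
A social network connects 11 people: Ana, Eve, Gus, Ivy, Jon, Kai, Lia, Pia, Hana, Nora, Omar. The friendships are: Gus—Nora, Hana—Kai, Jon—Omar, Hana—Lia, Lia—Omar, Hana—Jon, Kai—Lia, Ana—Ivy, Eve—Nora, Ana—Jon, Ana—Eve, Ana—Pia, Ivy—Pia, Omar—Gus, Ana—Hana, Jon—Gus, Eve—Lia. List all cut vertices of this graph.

Ana

Removing Ana increases the component count from 1 to 2, so Ana is a cut vertex.
By contrast removing Jon leaves 1 component; it is not a cut vertex. No other vertex is a cut vertex either.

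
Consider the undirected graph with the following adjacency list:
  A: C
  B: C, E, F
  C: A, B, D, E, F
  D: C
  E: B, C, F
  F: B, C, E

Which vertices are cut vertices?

Removing C increases the component count from 1 to 3, so C is a cut vertex.
By contrast removing E leaves 1 component; it is not a cut vertex. No other vertex is a cut vertex either.

C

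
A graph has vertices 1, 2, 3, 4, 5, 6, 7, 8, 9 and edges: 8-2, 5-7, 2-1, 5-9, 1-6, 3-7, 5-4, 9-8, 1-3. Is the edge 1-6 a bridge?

Removing 1-6 leaves no path between 1 and 6: the component count goes from 1 to 2. So it is a bridge.

Yes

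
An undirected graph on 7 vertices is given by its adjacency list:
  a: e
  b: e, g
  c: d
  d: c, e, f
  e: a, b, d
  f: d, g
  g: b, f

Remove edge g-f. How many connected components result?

1

g and f are still connected via g-b-e-d-f, so the component count stays at 1.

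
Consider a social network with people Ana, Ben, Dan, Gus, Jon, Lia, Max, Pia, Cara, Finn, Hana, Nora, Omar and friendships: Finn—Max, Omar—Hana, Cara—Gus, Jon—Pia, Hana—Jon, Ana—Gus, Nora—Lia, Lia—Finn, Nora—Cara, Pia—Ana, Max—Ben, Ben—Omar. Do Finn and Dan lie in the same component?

No

The component containing Finn is {Ana, Ben, Gus, Jon, Lia, Max, Pia, Cara, Finn, Hana, Nora, Omar}, and Dan is not in it.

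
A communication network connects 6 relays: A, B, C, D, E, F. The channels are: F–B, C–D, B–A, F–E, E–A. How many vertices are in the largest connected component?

Starting from C we can reach C, D. That is one component of size 2.
Starting from A we can reach A, B, E, F. That is one component of size 4.
The largest has 4 vertices.

4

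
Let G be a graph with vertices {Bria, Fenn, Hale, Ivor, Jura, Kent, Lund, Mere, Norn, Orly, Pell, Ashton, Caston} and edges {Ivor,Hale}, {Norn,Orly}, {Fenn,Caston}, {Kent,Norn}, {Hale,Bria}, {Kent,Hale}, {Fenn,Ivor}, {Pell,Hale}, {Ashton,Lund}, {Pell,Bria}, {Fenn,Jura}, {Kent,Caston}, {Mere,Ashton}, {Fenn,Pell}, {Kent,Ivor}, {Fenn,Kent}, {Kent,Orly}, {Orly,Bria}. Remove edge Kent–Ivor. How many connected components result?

Kent and Ivor are still connected via Kent-Fenn-Ivor, so the component count stays at 2.

2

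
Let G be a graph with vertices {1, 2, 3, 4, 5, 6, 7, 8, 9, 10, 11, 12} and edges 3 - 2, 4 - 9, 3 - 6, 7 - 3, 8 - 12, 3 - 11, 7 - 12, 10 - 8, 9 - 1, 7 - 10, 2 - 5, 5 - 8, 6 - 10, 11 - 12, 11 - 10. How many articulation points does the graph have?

1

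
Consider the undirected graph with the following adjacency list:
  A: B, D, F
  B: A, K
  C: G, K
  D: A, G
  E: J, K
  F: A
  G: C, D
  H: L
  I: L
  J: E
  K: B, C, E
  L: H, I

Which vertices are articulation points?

A, E, K, L

Removing A increases the component count from 2 to 3, so A is a cut vertex.
Removing E increases the component count from 2 to 3, so E is a cut vertex.
Removing K increases the component count from 2 to 3, so K is a cut vertex.
Likewise L is a cut vertex.
By contrast removing C leaves 2 components; it is not a cut vertex. No other vertex is a cut vertex either.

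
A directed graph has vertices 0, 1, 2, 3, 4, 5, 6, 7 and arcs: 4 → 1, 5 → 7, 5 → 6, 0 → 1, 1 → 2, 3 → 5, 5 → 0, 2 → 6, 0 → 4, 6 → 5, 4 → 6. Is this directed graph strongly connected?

There is no directed path from 5 to 3, so the graph is not strongly connected.

No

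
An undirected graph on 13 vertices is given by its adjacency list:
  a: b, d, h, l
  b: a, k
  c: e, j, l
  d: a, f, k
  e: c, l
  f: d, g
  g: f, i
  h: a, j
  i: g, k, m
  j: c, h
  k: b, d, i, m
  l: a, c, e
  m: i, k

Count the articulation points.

Removing a increases the component count from 1 to 2, so a is a cut vertex.
By contrast removing d leaves 1 component; it is not a cut vertex. No other vertex is a cut vertex either.

1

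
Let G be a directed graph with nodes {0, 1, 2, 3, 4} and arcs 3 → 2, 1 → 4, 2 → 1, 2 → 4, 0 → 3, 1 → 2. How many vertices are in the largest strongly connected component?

2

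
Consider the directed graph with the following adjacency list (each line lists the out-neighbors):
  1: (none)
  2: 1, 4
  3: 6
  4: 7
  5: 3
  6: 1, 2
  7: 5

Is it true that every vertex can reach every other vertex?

No

There is no directed path from 1 to 2, so the graph is not strongly connected.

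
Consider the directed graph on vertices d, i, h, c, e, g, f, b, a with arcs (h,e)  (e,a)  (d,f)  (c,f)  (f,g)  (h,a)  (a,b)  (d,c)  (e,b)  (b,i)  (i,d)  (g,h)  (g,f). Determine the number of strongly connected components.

1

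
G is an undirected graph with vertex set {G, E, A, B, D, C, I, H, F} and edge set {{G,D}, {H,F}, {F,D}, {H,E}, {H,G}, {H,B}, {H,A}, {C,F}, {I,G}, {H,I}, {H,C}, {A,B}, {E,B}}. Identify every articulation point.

H

Removing H increases the component count from 1 to 2, so H is a cut vertex.
By contrast removing B leaves 1 component; it is not a cut vertex. No other vertex is a cut vertex either.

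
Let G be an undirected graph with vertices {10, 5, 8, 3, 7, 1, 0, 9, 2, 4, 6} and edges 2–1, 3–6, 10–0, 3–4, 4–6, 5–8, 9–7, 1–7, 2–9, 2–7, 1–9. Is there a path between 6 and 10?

No

The component containing 6 is {3, 4, 6}, and 10 is not in it.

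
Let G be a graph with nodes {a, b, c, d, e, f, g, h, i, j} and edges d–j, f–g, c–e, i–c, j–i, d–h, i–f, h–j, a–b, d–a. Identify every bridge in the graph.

a-b, a-d, c-e, c-i, f-g, f-i, i-j

The edges on the cycle d-h-j-d are not bridges since each lies on that cycle.
But removing j–i disconnects j from i; removing i–f disconnects i from f; removing d–a disconnects d from a; removing g–f disconnects g from f — these are bridges.
In total 7 edges are bridges.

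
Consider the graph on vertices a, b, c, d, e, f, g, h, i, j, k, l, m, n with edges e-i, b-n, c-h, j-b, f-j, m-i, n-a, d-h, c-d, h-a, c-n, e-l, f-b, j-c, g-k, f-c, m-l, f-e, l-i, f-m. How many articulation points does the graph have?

1

Removing f increases the component count from 2 to 3, so f is a cut vertex.
By contrast removing k leaves 2 components; it is not a cut vertex. No other vertex is a cut vertex either.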